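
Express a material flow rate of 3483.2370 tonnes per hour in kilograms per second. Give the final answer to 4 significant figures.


m_dot = 3483.2370 * 1000 / 3600
m_dot = 967.6 kg/s


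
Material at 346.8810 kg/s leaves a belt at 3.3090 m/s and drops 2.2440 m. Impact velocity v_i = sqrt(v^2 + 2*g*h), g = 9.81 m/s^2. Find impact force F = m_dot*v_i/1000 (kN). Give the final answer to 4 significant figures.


v_i = sqrt(3.3090^2 + 2*9.81*2.2440) = 7.41463 m/s
F = 346.8810 * 7.41463 / 1000
F = 2.572 kN


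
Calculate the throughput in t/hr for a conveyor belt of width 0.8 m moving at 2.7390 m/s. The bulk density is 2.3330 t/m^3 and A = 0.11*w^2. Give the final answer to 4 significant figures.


A = 0.11 * 0.8^2 = 0.0704 m^2
C = 0.0704 * 2.7390 * 2.3330 * 3600
C = 1620 t/hr


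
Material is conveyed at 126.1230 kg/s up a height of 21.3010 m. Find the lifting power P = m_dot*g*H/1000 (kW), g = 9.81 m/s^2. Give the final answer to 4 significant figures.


P = 126.1230 * 9.81 * 21.3010 / 1000
P = 26.36 kW


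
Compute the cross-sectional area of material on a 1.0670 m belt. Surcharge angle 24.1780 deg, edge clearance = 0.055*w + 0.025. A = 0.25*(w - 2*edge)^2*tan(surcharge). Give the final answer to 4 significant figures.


edge = 0.055*1.0670 + 0.025 = 0.083685 m
ew = 1.0670 - 2*0.083685 = 0.89963 m
A = 0.25 * 0.89963^2 * tan(24.1780 deg)
A = 0.09084 m^2


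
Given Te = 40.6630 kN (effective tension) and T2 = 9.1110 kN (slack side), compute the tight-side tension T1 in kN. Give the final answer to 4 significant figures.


T1 = Te + T2 = 40.6630 + 9.1110
T1 = 49.77 kN


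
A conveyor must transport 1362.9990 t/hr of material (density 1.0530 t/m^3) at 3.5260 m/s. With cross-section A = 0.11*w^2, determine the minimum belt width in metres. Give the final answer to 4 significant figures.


A_req = 1362.9990 / (3.5260 * 1.0530 * 3600) = 0.101972 m^2
w = sqrt(0.101972 / 0.11)
w = 0.9628 m


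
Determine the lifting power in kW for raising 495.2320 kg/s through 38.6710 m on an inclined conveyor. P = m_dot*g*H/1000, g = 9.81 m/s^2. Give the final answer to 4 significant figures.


P = 495.2320 * 9.81 * 38.6710 / 1000
P = 187.9 kW


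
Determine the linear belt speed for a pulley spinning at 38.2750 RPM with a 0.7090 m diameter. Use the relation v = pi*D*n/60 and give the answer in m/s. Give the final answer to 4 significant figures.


v = pi * 0.7090 * 38.2750 / 60
v = 1.421 m/s


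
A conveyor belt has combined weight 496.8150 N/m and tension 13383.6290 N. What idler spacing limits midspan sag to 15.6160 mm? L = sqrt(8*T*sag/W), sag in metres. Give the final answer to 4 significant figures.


sag = 15.6160/1000 = 0.015616 m
L = sqrt(8 * 13383.6290 * 0.015616 / 496.8150)
L = 1.835 m


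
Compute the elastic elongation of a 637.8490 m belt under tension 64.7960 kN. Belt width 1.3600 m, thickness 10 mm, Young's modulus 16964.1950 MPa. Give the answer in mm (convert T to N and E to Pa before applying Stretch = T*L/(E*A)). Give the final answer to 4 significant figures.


A = 1.3600 * 0.01 = 0.01360 m^2
Stretch = 64.7960*1000 * 637.8490 / (16964.1950e6 * 0.01360) * 1000
Stretch = 179.1 mm


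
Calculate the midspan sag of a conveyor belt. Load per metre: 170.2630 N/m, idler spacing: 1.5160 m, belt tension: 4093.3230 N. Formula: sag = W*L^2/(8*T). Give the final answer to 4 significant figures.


sag = 170.2630 * 1.5160^2 / (8 * 4093.3230)
sag = 0.01195 m


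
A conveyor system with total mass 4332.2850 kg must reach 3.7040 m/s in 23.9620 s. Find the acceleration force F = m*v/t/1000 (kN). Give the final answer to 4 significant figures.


F = 4332.2850 * 3.7040 / 23.9620 / 1000
F = 0.6697 kN


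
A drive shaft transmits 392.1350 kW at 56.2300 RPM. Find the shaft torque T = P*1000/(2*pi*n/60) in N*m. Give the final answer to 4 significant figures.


omega = 2*pi*56.2300/60 = 5.88839 rad/s
T = 392.1350*1000 / 5.88839
T = 66590 N*m


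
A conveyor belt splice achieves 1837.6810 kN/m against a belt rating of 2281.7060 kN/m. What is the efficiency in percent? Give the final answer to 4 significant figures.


Eff = 1837.6810 / 2281.7060 * 100
Eff = 80.54 %


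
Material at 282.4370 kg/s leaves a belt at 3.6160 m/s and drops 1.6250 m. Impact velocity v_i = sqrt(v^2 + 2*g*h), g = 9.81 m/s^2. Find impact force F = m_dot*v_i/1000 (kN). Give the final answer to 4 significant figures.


v_i = sqrt(3.6160^2 + 2*9.81*1.6250) = 6.70507 m/s
F = 282.4370 * 6.70507 / 1000
F = 1.894 kN


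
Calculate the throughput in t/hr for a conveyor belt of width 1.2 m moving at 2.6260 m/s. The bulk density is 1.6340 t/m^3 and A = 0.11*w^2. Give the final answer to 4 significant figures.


A = 0.11 * 1.2^2 = 0.1584 m^2
C = 0.1584 * 2.6260 * 1.6340 * 3600
C = 2447 t/hr


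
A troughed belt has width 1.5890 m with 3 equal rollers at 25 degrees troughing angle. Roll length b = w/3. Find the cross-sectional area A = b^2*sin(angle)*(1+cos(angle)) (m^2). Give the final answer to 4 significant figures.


b = 1.5890/3 = 0.529667 m
A = 0.529667^2 * sin(25 deg) * (1 + cos(25 deg))
A = 0.2260 m^2


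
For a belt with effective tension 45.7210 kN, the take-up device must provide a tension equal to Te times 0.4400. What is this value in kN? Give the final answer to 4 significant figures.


T_tu = 45.7210 * 0.4400
T_tu = 20.12 kN


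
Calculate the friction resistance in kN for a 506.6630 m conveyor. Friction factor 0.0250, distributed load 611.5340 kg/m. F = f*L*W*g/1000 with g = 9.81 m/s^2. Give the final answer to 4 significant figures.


F = 0.0250 * 506.6630 * 611.5340 * 9.81 / 1000
F = 75.99 kN


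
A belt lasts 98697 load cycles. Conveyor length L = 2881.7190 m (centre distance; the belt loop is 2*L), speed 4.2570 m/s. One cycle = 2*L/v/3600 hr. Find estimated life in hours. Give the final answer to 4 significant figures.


cycle_time = 2 * 2881.7190 / 4.2570 / 3600 = 0.376076 hr
life = 98697 * 0.376076 = 37120 hours


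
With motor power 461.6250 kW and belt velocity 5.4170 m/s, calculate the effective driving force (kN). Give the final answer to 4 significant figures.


Te = P / v = 461.6250 / 5.4170
Te = 85.22 kN


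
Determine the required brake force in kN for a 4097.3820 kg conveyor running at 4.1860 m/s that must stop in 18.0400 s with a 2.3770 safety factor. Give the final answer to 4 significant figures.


F = 4097.3820 * 4.1860 / 18.0400 * 2.3770 / 1000
F = 2.260 kN


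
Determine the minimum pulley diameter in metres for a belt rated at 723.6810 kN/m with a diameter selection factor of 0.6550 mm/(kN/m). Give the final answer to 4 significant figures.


D = 723.6810 * 0.6550 / 1000
D = 0.4740 m


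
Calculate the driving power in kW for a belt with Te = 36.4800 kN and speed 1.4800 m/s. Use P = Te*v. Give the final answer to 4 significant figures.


P = Te * v = 36.4800 * 1.4800
P = 53.99 kW


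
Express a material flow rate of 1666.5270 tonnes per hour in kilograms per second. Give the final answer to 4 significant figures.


m_dot = 1666.5270 * 1000 / 3600
m_dot = 462.9 kg/s


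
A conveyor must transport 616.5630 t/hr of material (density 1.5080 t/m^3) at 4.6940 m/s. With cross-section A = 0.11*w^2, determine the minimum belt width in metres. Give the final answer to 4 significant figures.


A_req = 616.5630 / (4.6940 * 1.5080 * 3600) = 0.0241953 m^2
w = sqrt(0.0241953 / 0.11)
w = 0.4690 m


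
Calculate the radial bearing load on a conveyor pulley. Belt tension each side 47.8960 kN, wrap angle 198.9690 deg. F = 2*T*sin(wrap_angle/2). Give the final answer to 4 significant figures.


F = 2 * 47.8960 * sin(198.9690/2 deg)
F = 94.48 kN


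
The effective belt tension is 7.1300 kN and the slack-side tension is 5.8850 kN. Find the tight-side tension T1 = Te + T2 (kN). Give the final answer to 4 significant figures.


T1 = Te + T2 = 7.1300 + 5.8850
T1 = 13.02 kN


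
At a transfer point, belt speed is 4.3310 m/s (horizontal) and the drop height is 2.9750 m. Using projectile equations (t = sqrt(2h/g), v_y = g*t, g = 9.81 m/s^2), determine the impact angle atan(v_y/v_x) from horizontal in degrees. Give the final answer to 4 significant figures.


t = sqrt(2*2.9750/9.81) = 0.778796 s
v_y = 9.81 * 0.778796 = 7.63999 m/s
angle = atan(7.63999 / 4.3310) = 60.45 deg


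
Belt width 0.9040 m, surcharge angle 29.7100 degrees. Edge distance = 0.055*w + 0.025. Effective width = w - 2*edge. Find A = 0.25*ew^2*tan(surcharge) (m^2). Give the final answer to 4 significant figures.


edge = 0.055*0.9040 + 0.025 = 0.07472 m
ew = 0.9040 - 2*0.07472 = 0.75456 m
A = 0.25 * 0.75456^2 * tan(29.7100 deg)
A = 0.08122 m^2


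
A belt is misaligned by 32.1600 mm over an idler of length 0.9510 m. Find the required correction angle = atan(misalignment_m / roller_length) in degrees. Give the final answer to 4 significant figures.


misalign_m = 32.1600 / 1000 = 0.032160 m
angle = atan(0.032160 / 0.9510)
angle = 1.937 deg


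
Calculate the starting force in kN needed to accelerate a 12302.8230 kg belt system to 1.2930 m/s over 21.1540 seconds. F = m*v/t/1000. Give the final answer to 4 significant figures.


F = 12302.8230 * 1.2930 / 21.1540 / 1000
F = 0.7520 kN


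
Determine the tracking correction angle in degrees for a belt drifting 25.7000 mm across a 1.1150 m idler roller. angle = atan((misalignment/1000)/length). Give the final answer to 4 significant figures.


misalign_m = 25.7000 / 1000 = 0.025700 m
angle = atan(0.025700 / 1.1150)
angle = 1.320 deg


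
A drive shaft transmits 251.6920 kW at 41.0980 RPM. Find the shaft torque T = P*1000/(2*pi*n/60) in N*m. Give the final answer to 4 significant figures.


omega = 2*pi*41.0980/60 = 4.30377 rad/s
T = 251.6920*1000 / 4.30377
T = 58480 N*m


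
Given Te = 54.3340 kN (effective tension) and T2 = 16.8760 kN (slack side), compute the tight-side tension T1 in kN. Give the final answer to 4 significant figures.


T1 = Te + T2 = 54.3340 + 16.8760
T1 = 71.21 kN


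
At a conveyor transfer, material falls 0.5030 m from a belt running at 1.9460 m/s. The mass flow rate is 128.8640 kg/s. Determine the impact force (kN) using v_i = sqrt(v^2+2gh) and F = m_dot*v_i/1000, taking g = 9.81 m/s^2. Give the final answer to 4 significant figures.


v_i = sqrt(1.9460^2 + 2*9.81*0.5030) = 3.69537 m/s
F = 128.8640 * 3.69537 / 1000
F = 0.4762 kN


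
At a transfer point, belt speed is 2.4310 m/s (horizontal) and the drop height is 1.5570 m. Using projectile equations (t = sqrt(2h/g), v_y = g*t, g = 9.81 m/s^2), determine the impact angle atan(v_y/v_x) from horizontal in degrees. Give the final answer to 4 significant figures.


t = sqrt(2*1.5570/9.81) = 0.56341 s
v_y = 9.81 * 0.56341 = 5.52705 m/s
angle = atan(5.52705 / 2.4310) = 66.26 deg


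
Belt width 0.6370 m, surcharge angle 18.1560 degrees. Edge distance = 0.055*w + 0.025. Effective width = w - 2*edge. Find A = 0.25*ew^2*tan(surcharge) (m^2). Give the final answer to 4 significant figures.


edge = 0.055*0.6370 + 0.025 = 0.060035 m
ew = 0.6370 - 2*0.060035 = 0.51693 m
A = 0.25 * 0.51693^2 * tan(18.1560 deg)
A = 0.02191 m^2


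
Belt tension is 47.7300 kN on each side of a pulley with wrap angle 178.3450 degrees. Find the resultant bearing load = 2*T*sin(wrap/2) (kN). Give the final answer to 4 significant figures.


F = 2 * 47.7300 * sin(178.3450/2 deg)
F = 95.45 kN


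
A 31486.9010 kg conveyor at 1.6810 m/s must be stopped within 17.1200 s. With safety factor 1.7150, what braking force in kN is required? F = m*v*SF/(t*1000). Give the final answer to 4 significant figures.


F = 31486.9010 * 1.6810 / 17.1200 * 1.7150 / 1000
F = 5.302 kN


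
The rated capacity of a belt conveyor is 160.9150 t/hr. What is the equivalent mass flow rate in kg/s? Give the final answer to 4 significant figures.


m_dot = 160.9150 * 1000 / 3600
m_dot = 44.70 kg/s


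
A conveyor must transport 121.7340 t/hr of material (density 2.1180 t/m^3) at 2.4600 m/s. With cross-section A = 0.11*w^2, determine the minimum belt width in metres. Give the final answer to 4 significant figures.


A_req = 121.7340 / (2.4600 * 2.1180 * 3600) = 0.00649005 m^2
w = sqrt(0.00649005 / 0.11)
w = 0.2429 m


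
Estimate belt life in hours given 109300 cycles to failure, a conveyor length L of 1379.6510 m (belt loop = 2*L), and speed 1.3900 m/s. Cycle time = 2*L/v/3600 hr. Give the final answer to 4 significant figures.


cycle_time = 2 * 1379.6510 / 1.3900 / 3600 = 0.551419 hr
life = 109300 * 0.551419 = 60270 hours


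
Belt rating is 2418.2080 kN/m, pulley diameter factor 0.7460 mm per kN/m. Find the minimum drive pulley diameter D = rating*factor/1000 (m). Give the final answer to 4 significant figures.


D = 2418.2080 * 0.7460 / 1000
D = 1.804 m


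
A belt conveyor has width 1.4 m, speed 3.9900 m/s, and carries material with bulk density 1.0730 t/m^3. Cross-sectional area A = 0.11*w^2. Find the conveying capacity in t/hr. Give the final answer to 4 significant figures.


A = 0.11 * 1.4^2 = 0.2156 m^2
C = 0.2156 * 3.9900 * 1.0730 * 3600
C = 3323 t/hr


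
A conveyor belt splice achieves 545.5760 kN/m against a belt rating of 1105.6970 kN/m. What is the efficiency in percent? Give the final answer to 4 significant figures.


Eff = 545.5760 / 1105.6970 * 100
Eff = 49.34 %


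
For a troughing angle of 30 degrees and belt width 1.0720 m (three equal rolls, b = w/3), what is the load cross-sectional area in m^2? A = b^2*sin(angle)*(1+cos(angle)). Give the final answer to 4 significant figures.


b = 1.0720/3 = 0.357333 m
A = 0.357333^2 * sin(30 deg) * (1 + cos(30 deg))
A = 0.1191 m^2


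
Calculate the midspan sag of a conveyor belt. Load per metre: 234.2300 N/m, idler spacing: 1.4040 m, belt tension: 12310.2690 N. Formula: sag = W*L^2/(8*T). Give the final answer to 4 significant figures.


sag = 234.2300 * 1.4040^2 / (8 * 12310.2690)
sag = 0.004688 m


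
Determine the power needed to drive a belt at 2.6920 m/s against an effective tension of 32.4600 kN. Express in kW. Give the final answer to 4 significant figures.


P = Te * v = 32.4600 * 2.6920
P = 87.38 kW


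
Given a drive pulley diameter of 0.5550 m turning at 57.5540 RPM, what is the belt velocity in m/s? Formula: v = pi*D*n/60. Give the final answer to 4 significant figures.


v = pi * 0.5550 * 57.5540 / 60
v = 1.673 m/s


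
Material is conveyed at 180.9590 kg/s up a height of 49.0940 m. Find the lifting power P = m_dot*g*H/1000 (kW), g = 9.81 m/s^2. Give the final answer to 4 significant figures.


P = 180.9590 * 9.81 * 49.0940 / 1000
P = 87.15 kW


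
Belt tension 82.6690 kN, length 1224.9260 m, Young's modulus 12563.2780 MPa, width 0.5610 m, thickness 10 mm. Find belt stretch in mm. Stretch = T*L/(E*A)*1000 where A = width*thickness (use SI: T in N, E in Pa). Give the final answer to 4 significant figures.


A = 0.5610 * 0.01 = 0.00561 m^2
Stretch = 82.6690*1000 * 1224.9260 / (12563.2780e6 * 0.00561) * 1000
Stretch = 1437 mm


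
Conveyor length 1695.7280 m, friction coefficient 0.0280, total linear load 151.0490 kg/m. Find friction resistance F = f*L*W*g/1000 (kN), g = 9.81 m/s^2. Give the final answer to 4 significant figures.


F = 0.0280 * 1695.7280 * 151.0490 * 9.81 / 1000
F = 70.36 kN


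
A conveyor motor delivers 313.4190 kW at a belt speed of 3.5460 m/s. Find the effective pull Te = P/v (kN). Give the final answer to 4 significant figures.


Te = P / v = 313.4190 / 3.5460
Te = 88.39 kN


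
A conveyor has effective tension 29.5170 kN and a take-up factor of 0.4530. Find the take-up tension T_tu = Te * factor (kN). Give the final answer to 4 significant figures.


T_tu = 29.5170 * 0.4530
T_tu = 13.37 kN


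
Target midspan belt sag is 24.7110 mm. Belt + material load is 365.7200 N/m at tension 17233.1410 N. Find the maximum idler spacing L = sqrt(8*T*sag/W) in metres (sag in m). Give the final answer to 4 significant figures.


sag = 24.7110/1000 = 0.024711 m
L = sqrt(8 * 17233.1410 * 0.024711 / 365.7200)
L = 3.052 m


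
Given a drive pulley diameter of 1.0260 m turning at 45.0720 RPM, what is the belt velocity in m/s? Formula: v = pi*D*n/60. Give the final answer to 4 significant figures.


v = pi * 1.0260 * 45.0720 / 60
v = 2.421 m/s


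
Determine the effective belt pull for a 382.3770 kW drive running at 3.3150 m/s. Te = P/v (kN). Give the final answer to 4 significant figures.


Te = P / v = 382.3770 / 3.3150
Te = 115.3 kN


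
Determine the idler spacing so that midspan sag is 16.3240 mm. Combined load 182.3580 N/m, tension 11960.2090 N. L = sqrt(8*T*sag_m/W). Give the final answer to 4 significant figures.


sag = 16.3240/1000 = 0.016324 m
L = sqrt(8 * 11960.2090 * 0.016324 / 182.3580)
L = 2.927 m


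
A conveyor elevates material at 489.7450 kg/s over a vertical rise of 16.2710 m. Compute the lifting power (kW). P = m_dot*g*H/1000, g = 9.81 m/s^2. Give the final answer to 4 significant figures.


P = 489.7450 * 9.81 * 16.2710 / 1000
P = 78.17 kW


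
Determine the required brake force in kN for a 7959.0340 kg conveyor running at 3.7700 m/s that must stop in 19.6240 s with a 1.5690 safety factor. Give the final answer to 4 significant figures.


F = 7959.0340 * 3.7700 / 19.6240 * 1.5690 / 1000
F = 2.399 kN


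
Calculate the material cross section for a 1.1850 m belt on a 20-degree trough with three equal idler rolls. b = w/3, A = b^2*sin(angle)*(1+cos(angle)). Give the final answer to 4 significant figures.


b = 1.1850/3 = 0.395 m
A = 0.395^2 * sin(20 deg) * (1 + cos(20 deg))
A = 0.1035 m^2


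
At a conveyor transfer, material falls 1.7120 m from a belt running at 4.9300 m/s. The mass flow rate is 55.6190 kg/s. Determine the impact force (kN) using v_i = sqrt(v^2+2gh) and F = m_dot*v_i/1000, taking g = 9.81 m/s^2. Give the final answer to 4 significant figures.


v_i = sqrt(4.9300^2 + 2*9.81*1.7120) = 7.60883 m/s
F = 55.6190 * 7.60883 / 1000
F = 0.4232 kN


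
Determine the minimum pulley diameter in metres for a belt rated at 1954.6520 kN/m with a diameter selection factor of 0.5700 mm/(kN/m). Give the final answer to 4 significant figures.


D = 1954.6520 * 0.5700 / 1000
D = 1.114 m


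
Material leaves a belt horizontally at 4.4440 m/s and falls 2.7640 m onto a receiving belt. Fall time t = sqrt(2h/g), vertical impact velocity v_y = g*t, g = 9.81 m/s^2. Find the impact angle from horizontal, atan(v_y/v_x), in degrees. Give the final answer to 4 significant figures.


t = sqrt(2*2.7640/9.81) = 0.750671 s
v_y = 9.81 * 0.750671 = 7.36408 m/s
angle = atan(7.36408 / 4.4440) = 58.89 deg


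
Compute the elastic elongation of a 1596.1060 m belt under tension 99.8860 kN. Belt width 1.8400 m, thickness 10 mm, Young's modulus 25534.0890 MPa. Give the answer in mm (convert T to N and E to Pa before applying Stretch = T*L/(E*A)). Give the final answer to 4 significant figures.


A = 1.8400 * 0.01 = 0.01840 m^2
Stretch = 99.8860*1000 * 1596.1060 / (25534.0890e6 * 0.01840) * 1000
Stretch = 339.3 mm


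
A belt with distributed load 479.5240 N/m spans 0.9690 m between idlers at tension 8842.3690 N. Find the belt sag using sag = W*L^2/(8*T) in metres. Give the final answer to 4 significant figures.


sag = 479.5240 * 0.9690^2 / (8 * 8842.3690)
sag = 0.006365 m


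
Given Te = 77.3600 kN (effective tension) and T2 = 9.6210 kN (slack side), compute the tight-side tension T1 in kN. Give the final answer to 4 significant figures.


T1 = Te + T2 = 77.3600 + 9.6210
T1 = 86.98 kN


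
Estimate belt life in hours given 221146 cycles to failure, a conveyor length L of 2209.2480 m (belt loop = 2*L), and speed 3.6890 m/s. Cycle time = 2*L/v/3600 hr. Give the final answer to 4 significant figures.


cycle_time = 2 * 2209.2480 / 3.6890 / 3600 = 0.332708 hr
life = 221146 * 0.332708 = 73580 hours


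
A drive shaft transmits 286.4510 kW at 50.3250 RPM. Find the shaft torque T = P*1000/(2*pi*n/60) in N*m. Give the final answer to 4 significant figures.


omega = 2*pi*50.3250/60 = 5.27002 rad/s
T = 286.4510*1000 / 5.27002
T = 54350 N*m


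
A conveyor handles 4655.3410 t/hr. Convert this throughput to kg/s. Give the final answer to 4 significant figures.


m_dot = 4655.3410 * 1000 / 3600
m_dot = 1293 kg/s


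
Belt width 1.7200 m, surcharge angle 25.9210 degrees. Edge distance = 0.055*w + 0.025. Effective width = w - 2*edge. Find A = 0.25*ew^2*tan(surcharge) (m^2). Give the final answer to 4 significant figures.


edge = 0.055*1.7200 + 0.025 = 0.1196 m
ew = 1.7200 - 2*0.1196 = 1.4808 m
A = 0.25 * 1.4808^2 * tan(25.9210 deg)
A = 0.2664 m^2


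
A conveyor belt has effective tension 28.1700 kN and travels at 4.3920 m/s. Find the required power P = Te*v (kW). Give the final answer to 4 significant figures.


P = Te * v = 28.1700 * 4.3920
P = 123.7 kW


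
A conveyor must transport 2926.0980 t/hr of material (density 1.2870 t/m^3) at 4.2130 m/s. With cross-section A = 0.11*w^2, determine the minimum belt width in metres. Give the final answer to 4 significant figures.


A_req = 2926.0980 / (4.2130 * 1.2870 * 3600) = 0.149905 m^2
w = sqrt(0.149905 / 0.11)
w = 1.167 m


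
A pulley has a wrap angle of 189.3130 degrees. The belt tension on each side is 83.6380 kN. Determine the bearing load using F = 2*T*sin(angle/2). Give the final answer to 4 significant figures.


F = 2 * 83.6380 * sin(189.3130/2 deg)
F = 166.7 kN


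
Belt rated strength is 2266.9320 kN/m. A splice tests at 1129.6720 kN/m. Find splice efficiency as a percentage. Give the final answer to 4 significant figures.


Eff = 1129.6720 / 2266.9320 * 100
Eff = 49.83 %


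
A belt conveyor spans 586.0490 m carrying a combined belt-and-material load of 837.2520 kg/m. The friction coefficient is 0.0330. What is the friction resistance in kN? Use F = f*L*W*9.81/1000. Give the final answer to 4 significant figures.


F = 0.0330 * 586.0490 * 837.2520 * 9.81 / 1000
F = 158.8 kN


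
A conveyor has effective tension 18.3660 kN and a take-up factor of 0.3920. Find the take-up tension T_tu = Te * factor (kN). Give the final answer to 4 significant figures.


T_tu = 18.3660 * 0.3920
T_tu = 7.199 kN


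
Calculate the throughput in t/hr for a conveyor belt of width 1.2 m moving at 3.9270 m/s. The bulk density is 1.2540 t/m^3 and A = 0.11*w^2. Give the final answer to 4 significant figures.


A = 0.11 * 1.2^2 = 0.1584 m^2
C = 0.1584 * 3.9270 * 1.2540 * 3600
C = 2808 t/hr


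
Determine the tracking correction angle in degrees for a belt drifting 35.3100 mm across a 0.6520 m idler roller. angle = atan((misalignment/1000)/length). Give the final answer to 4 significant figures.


misalign_m = 35.3100 / 1000 = 0.035310 m
angle = atan(0.035310 / 0.6520)
angle = 3.100 deg


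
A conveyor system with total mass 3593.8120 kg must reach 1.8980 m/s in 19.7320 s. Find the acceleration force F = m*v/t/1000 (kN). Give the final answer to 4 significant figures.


F = 3593.8120 * 1.8980 / 19.7320 / 1000
F = 0.3457 kN


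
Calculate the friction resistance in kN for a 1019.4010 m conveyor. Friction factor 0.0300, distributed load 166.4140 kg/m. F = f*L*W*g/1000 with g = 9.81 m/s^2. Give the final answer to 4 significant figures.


F = 0.0300 * 1019.4010 * 166.4140 * 9.81 / 1000
F = 49.93 kN


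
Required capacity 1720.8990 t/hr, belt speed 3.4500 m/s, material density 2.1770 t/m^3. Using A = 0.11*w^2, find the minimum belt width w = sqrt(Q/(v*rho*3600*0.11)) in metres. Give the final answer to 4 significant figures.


A_req = 1720.8990 / (3.4500 * 2.1770 * 3600) = 0.0636466 m^2
w = sqrt(0.0636466 / 0.11)
w = 0.7607 m


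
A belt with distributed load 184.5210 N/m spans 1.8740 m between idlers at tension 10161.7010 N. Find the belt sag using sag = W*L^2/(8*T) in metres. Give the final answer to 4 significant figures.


sag = 184.5210 * 1.8740^2 / (8 * 10161.7010)
sag = 0.007971 m


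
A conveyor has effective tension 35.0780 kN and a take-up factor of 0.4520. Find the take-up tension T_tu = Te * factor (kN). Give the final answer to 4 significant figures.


T_tu = 35.0780 * 0.4520
T_tu = 15.86 kN


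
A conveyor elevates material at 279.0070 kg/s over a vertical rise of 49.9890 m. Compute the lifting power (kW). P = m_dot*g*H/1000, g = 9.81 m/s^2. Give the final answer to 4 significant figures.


P = 279.0070 * 9.81 * 49.9890 / 1000
P = 136.8 kW


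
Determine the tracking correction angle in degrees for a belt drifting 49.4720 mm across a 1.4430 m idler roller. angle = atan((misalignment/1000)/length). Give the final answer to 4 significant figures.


misalign_m = 49.4720 / 1000 = 0.049472 m
angle = atan(0.049472 / 1.4430)
angle = 1.964 deg


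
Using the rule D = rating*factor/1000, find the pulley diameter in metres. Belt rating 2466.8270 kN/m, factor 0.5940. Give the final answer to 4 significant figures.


D = 2466.8270 * 0.5940 / 1000
D = 1.465 m


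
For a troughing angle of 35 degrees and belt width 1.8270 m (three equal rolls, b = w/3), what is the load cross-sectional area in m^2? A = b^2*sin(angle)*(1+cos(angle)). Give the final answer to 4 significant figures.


b = 1.8270/3 = 0.609 m
A = 0.609^2 * sin(35 deg) * (1 + cos(35 deg))
A = 0.3870 m^2


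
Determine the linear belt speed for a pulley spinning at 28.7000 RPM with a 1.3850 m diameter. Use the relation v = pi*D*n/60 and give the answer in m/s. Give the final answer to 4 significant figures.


v = pi * 1.3850 * 28.7000 / 60
v = 2.081 m/s


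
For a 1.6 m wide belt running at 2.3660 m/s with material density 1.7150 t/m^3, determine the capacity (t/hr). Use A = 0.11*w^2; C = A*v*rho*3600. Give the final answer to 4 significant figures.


A = 0.11 * 1.6^2 = 0.2816 m^2
C = 0.2816 * 2.3660 * 1.7150 * 3600
C = 4114 t/hr


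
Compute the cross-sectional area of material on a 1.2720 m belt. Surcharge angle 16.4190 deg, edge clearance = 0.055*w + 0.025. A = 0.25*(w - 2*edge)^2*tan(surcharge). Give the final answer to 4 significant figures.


edge = 0.055*1.2720 + 0.025 = 0.09496 m
ew = 1.2720 - 2*0.09496 = 1.08208 m
A = 0.25 * 1.08208^2 * tan(16.4190 deg)
A = 0.08626 m^2


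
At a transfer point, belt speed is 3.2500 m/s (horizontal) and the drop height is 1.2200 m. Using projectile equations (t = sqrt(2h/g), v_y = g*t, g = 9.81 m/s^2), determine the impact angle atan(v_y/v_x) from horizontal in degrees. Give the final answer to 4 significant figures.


t = sqrt(2*1.2200/9.81) = 0.498724 s
v_y = 9.81 * 0.498724 = 4.89248 m/s
angle = atan(4.89248 / 3.2500) = 56.40 deg


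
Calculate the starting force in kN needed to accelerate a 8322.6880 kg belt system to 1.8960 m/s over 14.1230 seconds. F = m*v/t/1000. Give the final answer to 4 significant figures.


F = 8322.6880 * 1.8960 / 14.1230 / 1000
F = 1.117 kN


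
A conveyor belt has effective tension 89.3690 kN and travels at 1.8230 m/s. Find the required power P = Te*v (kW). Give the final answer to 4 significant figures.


P = Te * v = 89.3690 * 1.8230
P = 162.9 kW


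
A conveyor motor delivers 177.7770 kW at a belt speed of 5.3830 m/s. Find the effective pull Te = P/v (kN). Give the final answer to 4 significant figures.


Te = P / v = 177.7770 / 5.3830
Te = 33.03 kN


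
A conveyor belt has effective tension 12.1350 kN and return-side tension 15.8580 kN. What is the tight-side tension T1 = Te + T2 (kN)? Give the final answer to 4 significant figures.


T1 = Te + T2 = 12.1350 + 15.8580
T1 = 27.99 kN


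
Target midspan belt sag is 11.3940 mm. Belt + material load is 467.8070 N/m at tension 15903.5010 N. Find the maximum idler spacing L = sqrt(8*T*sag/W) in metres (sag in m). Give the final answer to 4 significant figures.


sag = 11.3940/1000 = 0.011394 m
L = sqrt(8 * 15903.5010 * 0.011394 / 467.8070)
L = 1.760 m


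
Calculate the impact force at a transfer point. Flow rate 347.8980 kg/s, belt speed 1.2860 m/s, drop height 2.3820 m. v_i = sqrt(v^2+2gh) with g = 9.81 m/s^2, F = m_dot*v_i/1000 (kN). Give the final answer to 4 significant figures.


v_i = sqrt(1.2860^2 + 2*9.81*2.3820) = 6.95619 m/s
F = 347.8980 * 6.95619 / 1000
F = 2.420 kN


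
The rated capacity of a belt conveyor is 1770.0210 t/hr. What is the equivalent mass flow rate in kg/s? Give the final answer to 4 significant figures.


m_dot = 1770.0210 * 1000 / 3600
m_dot = 491.7 kg/s


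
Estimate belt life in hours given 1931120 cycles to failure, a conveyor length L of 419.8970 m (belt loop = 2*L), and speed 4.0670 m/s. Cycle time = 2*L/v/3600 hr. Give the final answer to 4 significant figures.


cycle_time = 2 * 419.8970 / 4.0670 / 3600 = 0.0573583 hr
life = 1931120 * 0.0573583 = 110800 hours


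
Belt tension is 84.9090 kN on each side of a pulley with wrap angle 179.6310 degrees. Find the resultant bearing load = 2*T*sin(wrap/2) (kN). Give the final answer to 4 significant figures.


F = 2 * 84.9090 * sin(179.6310/2 deg)
F = 169.8 kN


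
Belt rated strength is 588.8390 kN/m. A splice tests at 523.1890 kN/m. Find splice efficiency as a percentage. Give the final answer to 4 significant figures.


Eff = 523.1890 / 588.8390 * 100
Eff = 88.85 %


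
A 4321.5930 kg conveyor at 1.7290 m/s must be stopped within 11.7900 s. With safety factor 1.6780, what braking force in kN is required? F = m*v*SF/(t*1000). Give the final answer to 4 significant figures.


F = 4321.5930 * 1.7290 / 11.7900 * 1.6780 / 1000
F = 1.063 kN


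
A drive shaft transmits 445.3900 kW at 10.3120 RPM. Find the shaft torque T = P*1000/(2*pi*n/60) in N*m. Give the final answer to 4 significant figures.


omega = 2*pi*10.3120/60 = 1.07987 rad/s
T = 445.3900*1000 / 1.07987
T = 412400 N*m


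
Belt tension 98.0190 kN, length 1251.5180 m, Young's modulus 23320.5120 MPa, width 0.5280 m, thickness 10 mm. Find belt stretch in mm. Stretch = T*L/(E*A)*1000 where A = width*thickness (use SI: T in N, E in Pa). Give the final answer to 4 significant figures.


A = 0.5280 * 0.01 = 0.00528 m^2
Stretch = 98.0190*1000 * 1251.5180 / (23320.5120e6 * 0.00528) * 1000
Stretch = 996.3 mm


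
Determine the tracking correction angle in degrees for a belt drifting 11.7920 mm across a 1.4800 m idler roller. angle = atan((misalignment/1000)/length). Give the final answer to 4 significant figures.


misalign_m = 11.7920 / 1000 = 0.011792 m
angle = atan(0.011792 / 1.4800)
angle = 0.4565 deg


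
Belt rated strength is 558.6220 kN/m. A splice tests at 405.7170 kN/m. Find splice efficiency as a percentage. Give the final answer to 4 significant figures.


Eff = 405.7170 / 558.6220 * 100
Eff = 72.63 %


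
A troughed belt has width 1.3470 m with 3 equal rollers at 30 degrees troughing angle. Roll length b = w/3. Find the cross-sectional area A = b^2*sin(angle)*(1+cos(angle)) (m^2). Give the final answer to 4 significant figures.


b = 1.3470/3 = 0.449 m
A = 0.449^2 * sin(30 deg) * (1 + cos(30 deg))
A = 0.1881 m^2


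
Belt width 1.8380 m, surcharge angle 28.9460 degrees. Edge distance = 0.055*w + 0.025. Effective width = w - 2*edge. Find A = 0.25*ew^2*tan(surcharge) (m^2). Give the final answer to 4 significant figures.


edge = 0.055*1.8380 + 0.025 = 0.12609 m
ew = 1.8380 - 2*0.12609 = 1.58582 m
A = 0.25 * 1.58582^2 * tan(28.9460 deg)
A = 0.3477 m^2


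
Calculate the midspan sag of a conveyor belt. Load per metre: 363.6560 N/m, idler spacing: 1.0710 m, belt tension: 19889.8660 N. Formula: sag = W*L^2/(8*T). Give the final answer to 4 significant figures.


sag = 363.6560 * 1.0710^2 / (8 * 19889.8660)
sag = 0.002621 m


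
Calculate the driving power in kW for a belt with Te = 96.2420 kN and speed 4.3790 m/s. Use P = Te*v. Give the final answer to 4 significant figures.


P = Te * v = 96.2420 * 4.3790
P = 421.4 kW


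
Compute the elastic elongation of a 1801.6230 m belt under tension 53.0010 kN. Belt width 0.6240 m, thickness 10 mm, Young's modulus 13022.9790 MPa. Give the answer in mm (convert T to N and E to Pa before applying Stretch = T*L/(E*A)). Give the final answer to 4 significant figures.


A = 0.6240 * 0.01 = 0.00624 m^2
Stretch = 53.0010*1000 * 1801.6230 / (13022.9790e6 * 0.00624) * 1000
Stretch = 1175 mm


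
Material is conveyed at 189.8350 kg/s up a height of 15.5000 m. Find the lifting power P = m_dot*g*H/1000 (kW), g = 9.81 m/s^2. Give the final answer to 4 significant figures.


P = 189.8350 * 9.81 * 15.5000 / 1000
P = 28.87 kW


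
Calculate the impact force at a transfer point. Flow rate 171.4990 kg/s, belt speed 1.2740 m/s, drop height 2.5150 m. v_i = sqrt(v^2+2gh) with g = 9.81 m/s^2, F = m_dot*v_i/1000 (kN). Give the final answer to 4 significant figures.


v_i = sqrt(1.2740^2 + 2*9.81*2.5150) = 7.13914 m/s
F = 171.4990 * 7.13914 / 1000
F = 1.224 kN


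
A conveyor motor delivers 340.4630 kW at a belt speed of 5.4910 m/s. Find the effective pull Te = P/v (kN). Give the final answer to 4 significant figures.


Te = P / v = 340.4630 / 5.4910
Te = 62.00 kN


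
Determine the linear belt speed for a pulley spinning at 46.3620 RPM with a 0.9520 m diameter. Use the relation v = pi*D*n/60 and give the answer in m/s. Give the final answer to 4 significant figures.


v = pi * 0.9520 * 46.3620 / 60
v = 2.311 m/s


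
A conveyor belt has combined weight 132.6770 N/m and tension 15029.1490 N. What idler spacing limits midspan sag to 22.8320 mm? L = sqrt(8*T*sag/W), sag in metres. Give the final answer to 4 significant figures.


sag = 22.8320/1000 = 0.022832 m
L = sqrt(8 * 15029.1490 * 0.022832 / 132.6770)
L = 4.549 m


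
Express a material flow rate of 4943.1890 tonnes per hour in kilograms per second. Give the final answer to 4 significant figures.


m_dot = 4943.1890 * 1000 / 3600
m_dot = 1373 kg/s


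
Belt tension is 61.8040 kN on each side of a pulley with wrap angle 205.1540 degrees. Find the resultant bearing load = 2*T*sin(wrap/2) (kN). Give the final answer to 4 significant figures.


F = 2 * 61.8040 * sin(205.1540/2 deg)
F = 120.6 kN


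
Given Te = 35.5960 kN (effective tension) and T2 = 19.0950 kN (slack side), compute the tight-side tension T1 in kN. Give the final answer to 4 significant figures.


T1 = Te + T2 = 35.5960 + 19.0950
T1 = 54.69 kN


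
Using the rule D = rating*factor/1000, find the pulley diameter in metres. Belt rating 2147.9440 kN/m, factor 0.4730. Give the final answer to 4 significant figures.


D = 2147.9440 * 0.4730 / 1000
D = 1.016 m


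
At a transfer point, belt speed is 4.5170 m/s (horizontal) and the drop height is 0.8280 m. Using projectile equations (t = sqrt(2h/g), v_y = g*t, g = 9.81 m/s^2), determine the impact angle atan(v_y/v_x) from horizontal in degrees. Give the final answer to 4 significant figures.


t = sqrt(2*0.8280/9.81) = 0.410862 s
v_y = 9.81 * 0.410862 = 4.03056 m/s
angle = atan(4.03056 / 4.5170) = 41.74 deg


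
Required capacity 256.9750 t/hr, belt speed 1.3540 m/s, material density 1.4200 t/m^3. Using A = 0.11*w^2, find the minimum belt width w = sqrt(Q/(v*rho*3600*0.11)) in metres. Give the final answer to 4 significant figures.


A_req = 256.9750 / (1.3540 * 1.4200 * 3600) = 0.0371263 m^2
w = sqrt(0.0371263 / 0.11)
w = 0.5810 m


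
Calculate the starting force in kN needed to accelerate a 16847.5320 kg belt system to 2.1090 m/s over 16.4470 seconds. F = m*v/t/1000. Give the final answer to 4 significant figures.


F = 16847.5320 * 2.1090 / 16.4470 / 1000
F = 2.160 kN


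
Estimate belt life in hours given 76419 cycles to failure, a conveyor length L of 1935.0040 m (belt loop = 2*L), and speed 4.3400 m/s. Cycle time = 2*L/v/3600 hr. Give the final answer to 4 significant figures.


cycle_time = 2 * 1935.0040 / 4.3400 / 3600 = 0.247696 hr
life = 76419 * 0.247696 = 18930 hours


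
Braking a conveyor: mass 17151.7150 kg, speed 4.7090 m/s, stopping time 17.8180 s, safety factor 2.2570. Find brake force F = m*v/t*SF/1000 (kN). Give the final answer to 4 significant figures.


F = 17151.7150 * 4.7090 / 17.8180 * 2.2570 / 1000
F = 10.23 kN


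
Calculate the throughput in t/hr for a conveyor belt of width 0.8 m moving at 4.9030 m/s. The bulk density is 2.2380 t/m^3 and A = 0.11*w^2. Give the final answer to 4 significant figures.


A = 0.11 * 0.8^2 = 0.0704 m^2
C = 0.0704 * 4.9030 * 2.2380 * 3600
C = 2781 t/hr


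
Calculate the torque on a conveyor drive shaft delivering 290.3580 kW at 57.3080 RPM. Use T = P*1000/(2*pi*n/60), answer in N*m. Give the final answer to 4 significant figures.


omega = 2*pi*57.3080/60 = 6.00128 rad/s
T = 290.3580*1000 / 6.00128
T = 48380 N*m


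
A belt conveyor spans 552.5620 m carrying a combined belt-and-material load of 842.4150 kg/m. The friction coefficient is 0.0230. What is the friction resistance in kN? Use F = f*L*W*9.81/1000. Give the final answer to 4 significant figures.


F = 0.0230 * 552.5620 * 842.4150 * 9.81 / 1000
F = 105.0 kN


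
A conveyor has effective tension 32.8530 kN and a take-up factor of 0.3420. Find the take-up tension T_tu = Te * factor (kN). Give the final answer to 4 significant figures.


T_tu = 32.8530 * 0.3420
T_tu = 11.24 kN


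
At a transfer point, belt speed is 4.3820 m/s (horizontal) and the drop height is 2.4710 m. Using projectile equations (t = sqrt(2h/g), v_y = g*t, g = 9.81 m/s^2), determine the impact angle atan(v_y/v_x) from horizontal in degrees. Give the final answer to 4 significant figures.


t = sqrt(2*2.4710/9.81) = 0.709769 s
v_y = 9.81 * 0.709769 = 6.96283 m/s
angle = atan(6.96283 / 4.3820) = 57.82 deg


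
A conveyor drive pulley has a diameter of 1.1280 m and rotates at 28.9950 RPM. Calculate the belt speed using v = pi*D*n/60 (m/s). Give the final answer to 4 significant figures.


v = pi * 1.1280 * 28.9950 / 60
v = 1.713 m/s


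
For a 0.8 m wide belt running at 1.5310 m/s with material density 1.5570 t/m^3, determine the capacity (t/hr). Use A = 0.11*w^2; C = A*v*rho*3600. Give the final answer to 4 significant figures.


A = 0.11 * 0.8^2 = 0.0704 m^2
C = 0.0704 * 1.5310 * 1.5570 * 3600
C = 604.1 t/hr


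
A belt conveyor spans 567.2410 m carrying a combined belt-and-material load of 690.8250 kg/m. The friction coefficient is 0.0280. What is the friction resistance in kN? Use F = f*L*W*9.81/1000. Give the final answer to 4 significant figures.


F = 0.0280 * 567.2410 * 690.8250 * 9.81 / 1000
F = 107.6 kN


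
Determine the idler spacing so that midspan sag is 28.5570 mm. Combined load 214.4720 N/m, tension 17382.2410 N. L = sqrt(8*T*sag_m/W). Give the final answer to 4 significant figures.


sag = 28.5570/1000 = 0.028557 m
L = sqrt(8 * 17382.2410 * 0.028557 / 214.4720)
L = 4.303 m


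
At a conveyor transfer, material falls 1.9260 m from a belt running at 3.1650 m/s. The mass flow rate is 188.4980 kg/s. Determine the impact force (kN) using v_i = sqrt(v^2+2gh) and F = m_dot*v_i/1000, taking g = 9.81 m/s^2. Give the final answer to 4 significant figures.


v_i = sqrt(3.1650^2 + 2*9.81*1.9260) = 6.91414 m/s
F = 188.4980 * 6.91414 / 1000
F = 1.303 kN


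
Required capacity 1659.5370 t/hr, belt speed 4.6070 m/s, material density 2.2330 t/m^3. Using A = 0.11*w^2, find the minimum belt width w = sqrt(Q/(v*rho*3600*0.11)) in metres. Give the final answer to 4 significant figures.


A_req = 1659.5370 / (4.6070 * 2.2330 * 3600) = 0.0448103 m^2
w = sqrt(0.0448103 / 0.11)
w = 0.6383 m


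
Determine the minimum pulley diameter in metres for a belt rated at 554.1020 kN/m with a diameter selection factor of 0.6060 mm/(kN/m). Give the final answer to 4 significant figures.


D = 554.1020 * 0.6060 / 1000
D = 0.3358 m


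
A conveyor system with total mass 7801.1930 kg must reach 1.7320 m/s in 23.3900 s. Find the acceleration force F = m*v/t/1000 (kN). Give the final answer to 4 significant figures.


F = 7801.1930 * 1.7320 / 23.3900 / 1000
F = 0.5777 kN


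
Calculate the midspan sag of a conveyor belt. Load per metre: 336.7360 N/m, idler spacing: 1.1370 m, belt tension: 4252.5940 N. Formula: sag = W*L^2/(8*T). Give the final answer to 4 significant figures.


sag = 336.7360 * 1.1370^2 / (8 * 4252.5940)
sag = 0.01280 m
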